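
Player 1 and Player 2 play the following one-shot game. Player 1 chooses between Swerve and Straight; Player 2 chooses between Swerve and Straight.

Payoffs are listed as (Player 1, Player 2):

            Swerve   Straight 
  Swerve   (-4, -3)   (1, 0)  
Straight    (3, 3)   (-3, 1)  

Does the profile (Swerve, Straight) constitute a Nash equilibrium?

At (Swerve, Straight), Player 1 earns 1; switching to Straight would give -3, so Player 1 has no profitable deviation.
Player 2 earns 0; switching to Swerve would give -3, so Player 2 has no profitable deviation.
Neither player can gain by a unilateral deviation, so this profile is a Nash equilibrium.

Yes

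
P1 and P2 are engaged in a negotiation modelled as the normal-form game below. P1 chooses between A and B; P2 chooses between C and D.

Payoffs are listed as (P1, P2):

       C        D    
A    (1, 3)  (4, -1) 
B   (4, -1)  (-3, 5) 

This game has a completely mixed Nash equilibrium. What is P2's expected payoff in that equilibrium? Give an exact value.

7/5

First find x, the probability P1 plays A, from P2's indifference between C and D: 3x − (1−x) = −x + 5(1−x), giving x = 3/5.
Since P2 is indifferent in equilibrium, P2's expected payoff equals the payoff from either column against (3/5, 2/5). Using C: 3(3/5) − (2/5) = 7/5.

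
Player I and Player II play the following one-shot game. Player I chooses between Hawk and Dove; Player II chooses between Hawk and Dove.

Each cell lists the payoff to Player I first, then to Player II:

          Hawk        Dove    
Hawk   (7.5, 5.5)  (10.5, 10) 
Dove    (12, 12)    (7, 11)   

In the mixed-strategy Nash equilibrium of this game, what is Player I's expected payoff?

147/16

First find y, the probability Player II plays Hawk, from Player I's indifference between Hawk and Dove: 7.5y + 10.5(1−y) = 12y + 7(1−y), giving y = 7/16.
Since Player I is indifferent in equilibrium, Player I's expected payoff equals the payoff from either row against (7/16, 9/16). Using Hawk: 7.5(7/16) + 10.5(9/16) = 147/16.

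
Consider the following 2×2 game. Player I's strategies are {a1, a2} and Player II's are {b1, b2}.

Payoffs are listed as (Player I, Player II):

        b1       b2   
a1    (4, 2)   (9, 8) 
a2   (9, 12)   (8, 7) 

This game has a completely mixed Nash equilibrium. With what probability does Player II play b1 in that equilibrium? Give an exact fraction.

Let q be the probability that Player II plays b1. In a completely mixed equilibrium, Player I must be indifferent between a1 and a2.
Player I's expected payoff from a1 is 4q + 9(1−q); from a2 it is 9q + 8(1−q).
Setting these equal: −5q + 9 = q + 8, so q = 1/6.

1/6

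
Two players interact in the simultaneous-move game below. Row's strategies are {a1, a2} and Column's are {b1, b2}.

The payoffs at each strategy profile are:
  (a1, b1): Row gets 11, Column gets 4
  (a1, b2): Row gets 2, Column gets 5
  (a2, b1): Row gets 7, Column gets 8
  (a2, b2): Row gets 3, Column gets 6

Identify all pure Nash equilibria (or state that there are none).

none

(a1, b1): Column prefers b2 (5 > 4) — not an equilibrium.
(a1, b2): Row prefers a2 (3 > 2) — not an equilibrium.
(a2, b1): Row prefers a1 (11 > 7) — not an equilibrium.
(a2, b2): Column prefers b1 (8 > 6) — not an equilibrium.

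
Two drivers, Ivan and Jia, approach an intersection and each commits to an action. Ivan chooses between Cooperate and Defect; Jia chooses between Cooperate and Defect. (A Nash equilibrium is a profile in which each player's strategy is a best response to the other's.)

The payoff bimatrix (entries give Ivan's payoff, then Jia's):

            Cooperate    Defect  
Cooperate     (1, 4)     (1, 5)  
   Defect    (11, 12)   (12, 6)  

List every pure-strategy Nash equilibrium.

(Cooperate, Cooperate): Ivan prefers Defect (11 > 1); Jia prefers Defect (5 > 4) — not an equilibrium.
(Cooperate, Defect): Ivan prefers Defect (12 > 1) — not an equilibrium.
(Defect, Cooperate): Ivan gets 11 ≥ 1 from Cooperate, and Jia gets 12 ≥ 6 from Defect — Nash equilibrium.
(Defect, Defect): Jia prefers Cooperate (12 > 6) — not an equilibrium.

(Defect, Cooperate)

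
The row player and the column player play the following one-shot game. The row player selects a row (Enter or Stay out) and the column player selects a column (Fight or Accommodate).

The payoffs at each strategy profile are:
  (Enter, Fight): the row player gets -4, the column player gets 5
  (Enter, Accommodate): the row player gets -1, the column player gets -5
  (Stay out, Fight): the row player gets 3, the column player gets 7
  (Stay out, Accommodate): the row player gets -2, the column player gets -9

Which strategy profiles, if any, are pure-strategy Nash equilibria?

(Enter, Fight): the row player prefers Stay out (3 > -4) — not an equilibrium.
(Enter, Accommodate): the column player prefers Fight (5 > -5) — not an equilibrium.
(Stay out, Fight): the row player gets 3 ≥ -4 from Enter, and the column player gets 7 ≥ -9 from Accommodate — Nash equilibrium.
(Stay out, Accommodate): the row player prefers Enter (-1 > -2); the column player prefers Fight (7 > -9) — not an equilibrium.

(Stay out, Fight)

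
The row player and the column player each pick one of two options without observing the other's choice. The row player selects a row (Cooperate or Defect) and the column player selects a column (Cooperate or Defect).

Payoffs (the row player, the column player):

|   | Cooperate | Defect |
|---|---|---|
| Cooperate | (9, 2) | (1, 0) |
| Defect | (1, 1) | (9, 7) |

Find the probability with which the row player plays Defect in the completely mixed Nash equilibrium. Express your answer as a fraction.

Let x be the probability that the row player plays Cooperate. In a completely mixed equilibrium, the column player must be indifferent between Cooperate and Defect.
The column player's expected payoff from Cooperate is 2x + (1−x); from Defect it is 7(1−x).
Setting these equal: x + 1 = −7x + 7, so x = 3/4.
Therefore the row player plays Defect with probability 1 − 3/4 = 1/4.

1/4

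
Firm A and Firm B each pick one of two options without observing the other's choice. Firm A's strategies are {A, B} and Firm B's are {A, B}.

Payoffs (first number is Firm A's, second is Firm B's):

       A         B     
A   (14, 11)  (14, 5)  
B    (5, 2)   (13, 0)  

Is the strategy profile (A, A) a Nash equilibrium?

At (A, A), Firm A earns 14; switching to B would give 5, so Firm A has no profitable deviation.
Firm B earns 11; switching to B would give 5, so Firm B has no profitable deviation.
Neither player can gain by a unilateral deviation, so this profile is a Nash equilibrium.

Yes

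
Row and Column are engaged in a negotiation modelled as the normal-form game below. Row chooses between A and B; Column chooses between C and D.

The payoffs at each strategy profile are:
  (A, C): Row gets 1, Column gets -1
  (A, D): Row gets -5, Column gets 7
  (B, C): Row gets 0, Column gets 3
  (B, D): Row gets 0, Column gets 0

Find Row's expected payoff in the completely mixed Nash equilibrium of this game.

0

First find y, the probability Column plays C, from Row's indifference between A and B: y − 5(1−y) = 0, giving y = 5/6.
Since Row is indifferent in equilibrium, Row's expected payoff equals the payoff from either row against (5/6, 1/6). Using A: (5/6) − 5(1/6) = 0.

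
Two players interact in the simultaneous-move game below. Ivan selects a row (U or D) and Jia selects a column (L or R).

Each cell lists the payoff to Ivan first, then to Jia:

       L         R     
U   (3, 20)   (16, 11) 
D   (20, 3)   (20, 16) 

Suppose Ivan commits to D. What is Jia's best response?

Against D, Jia earns 3 from L and 16 from R.
So R is the best response.

R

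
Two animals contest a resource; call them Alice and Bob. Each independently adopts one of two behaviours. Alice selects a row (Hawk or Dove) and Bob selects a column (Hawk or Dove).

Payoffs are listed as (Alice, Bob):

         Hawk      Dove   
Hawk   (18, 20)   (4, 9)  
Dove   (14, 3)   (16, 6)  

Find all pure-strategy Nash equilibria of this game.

(Hawk, Hawk) and (Dove, Dove)

(Hawk, Hawk): Alice gets 18 ≥ 14 from Dove, and Bob gets 20 ≥ 9 from Dove — Nash equilibrium.
(Hawk, Dove): Alice prefers Dove (16 > 4); Bob prefers Hawk (20 > 9) — not an equilibrium.
(Dove, Hawk): Alice prefers Hawk (18 > 14); Bob prefers Dove (6 > 3) — not an equilibrium.
(Dove, Dove): Alice gets 16 ≥ 4 from Hawk, and Bob gets 6 ≥ 3 from Hawk — Nash equilibrium.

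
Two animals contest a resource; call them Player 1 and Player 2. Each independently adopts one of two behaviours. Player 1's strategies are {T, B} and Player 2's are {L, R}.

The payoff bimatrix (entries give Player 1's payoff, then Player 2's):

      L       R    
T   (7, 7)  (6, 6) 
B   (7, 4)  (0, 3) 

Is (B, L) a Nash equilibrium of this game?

Yes

At (B, L), Player 1 earns 7; switching to T would give 7, so Player 1 has no profitable deviation.
Player 2 earns 4; switching to R would give 3, so Player 2 has no profitable deviation.
Neither player can gain by a unilateral deviation, so this profile is a Nash equilibrium.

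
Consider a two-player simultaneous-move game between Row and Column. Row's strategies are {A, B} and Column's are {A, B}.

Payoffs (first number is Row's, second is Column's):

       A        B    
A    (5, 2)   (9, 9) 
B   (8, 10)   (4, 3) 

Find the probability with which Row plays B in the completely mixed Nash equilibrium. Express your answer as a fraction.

1/2

Let p be the probability that Row plays A. In a completely mixed equilibrium, Column must be indifferent between A and B.
Column's expected payoff from A is 2p + 10(1−p); from B it is 9p + 3(1−p).
Setting these equal: −8p + 10 = 6p + 3, so p = 1/2.
Therefore Row plays B with probability 1 − 1/2 = 1/2.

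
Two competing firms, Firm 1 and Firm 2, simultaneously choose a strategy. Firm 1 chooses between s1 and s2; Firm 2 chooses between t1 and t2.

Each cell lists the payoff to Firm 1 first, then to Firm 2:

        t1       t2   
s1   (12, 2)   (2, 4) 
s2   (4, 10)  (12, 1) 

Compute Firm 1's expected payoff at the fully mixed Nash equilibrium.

First find q, the probability Firm 2 plays t1, from Firm 1's indifference between s1 and s2: 12q + 2(1−q) = 4q + 12(1−q), giving q = 5/9.
Since Firm 1 is indifferent in equilibrium, Firm 1's expected payoff equals the payoff from either row against (5/9, 4/9). Using s1: 12(5/9) + 2(4/9) = 68/9.

68/9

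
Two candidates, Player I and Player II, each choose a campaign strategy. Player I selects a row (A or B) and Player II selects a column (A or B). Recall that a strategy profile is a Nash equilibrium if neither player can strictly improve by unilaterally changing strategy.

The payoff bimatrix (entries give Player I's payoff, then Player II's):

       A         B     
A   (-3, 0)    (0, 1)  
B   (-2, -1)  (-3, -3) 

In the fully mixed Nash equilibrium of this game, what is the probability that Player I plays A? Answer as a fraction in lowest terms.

2/3

Let p be the probability that Player I plays A. In a completely mixed equilibrium, Player II must be indifferent between A and B.
Player II's expected payoff from A is −(1−p); from B it is p − 3(1−p).
Setting these equal: p − 1 = 4p − 3, so p = 2/3.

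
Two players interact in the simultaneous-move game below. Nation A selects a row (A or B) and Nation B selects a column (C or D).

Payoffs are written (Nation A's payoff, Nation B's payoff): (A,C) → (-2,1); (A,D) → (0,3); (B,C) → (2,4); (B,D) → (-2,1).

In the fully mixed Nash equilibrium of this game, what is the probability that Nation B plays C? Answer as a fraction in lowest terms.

1/3

Let c be the probability that Nation B plays C. In a completely mixed equilibrium, Nation A must be indifferent between A and B.
Nation A's expected payoff from A is −2c; from B it is 2c − 2(1−c).
Setting these equal: −2c = 4c − 2, so c = 1/3.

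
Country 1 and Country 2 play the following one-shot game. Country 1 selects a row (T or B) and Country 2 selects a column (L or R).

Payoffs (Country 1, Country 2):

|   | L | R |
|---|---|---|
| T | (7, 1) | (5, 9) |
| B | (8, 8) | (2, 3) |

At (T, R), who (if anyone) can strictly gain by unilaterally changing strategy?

Country 1 at (T, R) earns 5; deviating to B yields 2 — not better.
Country 2 earns 9; deviating to L yields 1 — not better.
Neither player can strictly improve; the profile is a Nash equilibrium.

Neither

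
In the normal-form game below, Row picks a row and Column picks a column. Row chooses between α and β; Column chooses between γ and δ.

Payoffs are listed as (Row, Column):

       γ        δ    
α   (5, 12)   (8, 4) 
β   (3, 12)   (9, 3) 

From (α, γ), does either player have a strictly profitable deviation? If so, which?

Neither

Row at (α, γ) earns 5; deviating to β yields 3 — not better.
Column earns 12; deviating to δ yields 4 — not better.
Neither player can strictly improve; the profile is a Nash equilibrium.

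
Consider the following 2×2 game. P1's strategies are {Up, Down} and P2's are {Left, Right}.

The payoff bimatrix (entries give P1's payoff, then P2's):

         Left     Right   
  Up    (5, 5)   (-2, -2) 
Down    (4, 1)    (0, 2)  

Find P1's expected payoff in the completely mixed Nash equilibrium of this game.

First find q, the probability P2 plays Left, from P1's indifference between Up and Down: 5q − 2(1−q) = 4q, giving q = 2/3.
Since P1 is indifferent in equilibrium, P1's expected payoff equals the payoff from either row against (2/3, 1/3). Using Up: 5(2/3) − 2(1/3) = 8/3.

8/3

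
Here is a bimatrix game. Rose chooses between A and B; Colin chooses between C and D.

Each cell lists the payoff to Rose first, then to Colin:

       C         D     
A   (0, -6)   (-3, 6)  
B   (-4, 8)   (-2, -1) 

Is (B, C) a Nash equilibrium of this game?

At (B, C), Rose earns -4; switching to A would give 0, so Rose would deviate.
Colin earns 8; switching to D would give -1, so Colin has no profitable deviation.
Since at least one player can profitably deviate, this is not a Nash equilibrium.

No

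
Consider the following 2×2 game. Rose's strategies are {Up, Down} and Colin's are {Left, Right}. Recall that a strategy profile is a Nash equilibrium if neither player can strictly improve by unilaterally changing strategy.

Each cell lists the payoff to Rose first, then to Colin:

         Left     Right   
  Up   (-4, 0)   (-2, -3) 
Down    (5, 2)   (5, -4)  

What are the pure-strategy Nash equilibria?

(Up, Left): Rose prefers Down (5 > -4) — not an equilibrium.
(Up, Right): Rose prefers Down (5 > -2); Colin prefers Left (0 > -3) — not an equilibrium.
(Down, Left): Rose gets 5 ≥ -4 from Up, and Colin gets 2 ≥ -4 from Right — Nash equilibrium.
(Down, Right): Colin prefers Left (2 > -4) — not an equilibrium.

(Down, Left)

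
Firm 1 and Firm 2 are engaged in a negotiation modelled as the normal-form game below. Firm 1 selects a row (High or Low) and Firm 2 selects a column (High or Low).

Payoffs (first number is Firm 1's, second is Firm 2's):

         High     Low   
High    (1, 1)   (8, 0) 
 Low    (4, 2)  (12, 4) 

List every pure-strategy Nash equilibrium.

(Low, Low)

(High, High): Firm 1 prefers Low (4 > 1) — not an equilibrium.
(High, Low): Firm 1 prefers Low (12 > 8); Firm 2 prefers High (1 > 0) — not an equilibrium.
(Low, High): Firm 2 prefers Low (4 > 2) — not an equilibrium.
(Low, Low): Firm 1 gets 12 ≥ 8 from High, and Firm 2 gets 4 ≥ 2 from High — Nash equilibrium.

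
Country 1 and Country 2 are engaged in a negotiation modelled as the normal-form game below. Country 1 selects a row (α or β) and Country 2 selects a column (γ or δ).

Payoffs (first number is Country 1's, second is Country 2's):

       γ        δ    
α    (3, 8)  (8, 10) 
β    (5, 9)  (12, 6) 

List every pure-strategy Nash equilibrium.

(β, γ)

(α, γ): Country 1 prefers β (5 > 3); Country 2 prefers δ (10 > 8) — not an equilibrium.
(α, δ): Country 1 prefers β (12 > 8) — not an equilibrium.
(β, γ): Country 1 gets 5 ≥ 3 from α, and Country 2 gets 9 ≥ 6 from δ — Nash equilibrium.
(β, δ): Country 2 prefers γ (9 > 6) — not an equilibrium.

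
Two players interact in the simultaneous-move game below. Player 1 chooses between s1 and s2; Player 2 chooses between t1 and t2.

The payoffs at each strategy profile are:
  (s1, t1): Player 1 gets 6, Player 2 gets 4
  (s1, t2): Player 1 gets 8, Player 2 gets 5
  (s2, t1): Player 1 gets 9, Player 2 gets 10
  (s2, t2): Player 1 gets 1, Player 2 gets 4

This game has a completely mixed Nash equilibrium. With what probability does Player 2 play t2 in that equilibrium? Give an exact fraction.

Let q be the probability that Player 2 plays t1. In a completely mixed equilibrium, Player 1 must be indifferent between s1 and s2.
Player 1's expected payoff from s1 is 6q + 8(1−q); from s2 it is 9q + (1−q).
Setting these equal: −2q + 8 = 8q + 1, so q = 7/10.
Therefore Player 2 plays t2 with probability 1 − 7/10 = 3/10.

3/10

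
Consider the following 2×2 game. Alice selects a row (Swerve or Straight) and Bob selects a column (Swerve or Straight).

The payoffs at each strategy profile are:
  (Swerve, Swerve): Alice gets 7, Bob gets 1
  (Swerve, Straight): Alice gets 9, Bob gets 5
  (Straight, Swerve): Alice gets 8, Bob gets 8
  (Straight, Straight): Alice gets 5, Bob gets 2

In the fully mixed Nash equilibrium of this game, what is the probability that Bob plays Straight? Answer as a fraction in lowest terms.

Let y be the probability that Bob plays Swerve. In a completely mixed equilibrium, Alice must be indifferent between Swerve and Straight.
Alice's expected payoff from Swerve is 7y + 9(1−y); from Straight it is 8y + 5(1−y).
Setting these equal: −2y + 9 = 3y + 5, so y = 4/5.
Therefore Bob plays Straight with probability 1 − 4/5 = 1/5.

1/5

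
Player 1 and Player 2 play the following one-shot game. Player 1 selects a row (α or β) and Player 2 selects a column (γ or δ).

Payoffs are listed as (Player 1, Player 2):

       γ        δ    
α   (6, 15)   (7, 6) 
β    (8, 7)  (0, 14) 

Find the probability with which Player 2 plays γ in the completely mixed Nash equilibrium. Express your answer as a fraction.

7/9

Let c be the probability that Player 2 plays γ. In a completely mixed equilibrium, Player 1 must be indifferent between α and β.
Player 1's expected payoff from α is 6c + 7(1−c); from β it is 8c.
Setting these equal: −c + 7 = 8c, so c = 7/9.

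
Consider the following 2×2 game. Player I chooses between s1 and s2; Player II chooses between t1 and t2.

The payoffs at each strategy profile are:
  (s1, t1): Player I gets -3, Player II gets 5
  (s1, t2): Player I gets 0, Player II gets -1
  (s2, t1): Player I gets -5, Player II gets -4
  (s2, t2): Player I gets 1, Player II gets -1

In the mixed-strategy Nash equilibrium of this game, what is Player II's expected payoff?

First find p, the probability Player I plays s1, from Player II's indifference between t1 and t2: 5p − 4(1−p) = −p − (1−p), giving p = 1/3.
Since Player II is indifferent in equilibrium, Player II's expected payoff equals the payoff from either column against (1/3, 2/3). Using t1: 5(1/3) − 4(2/3) = -1.

-1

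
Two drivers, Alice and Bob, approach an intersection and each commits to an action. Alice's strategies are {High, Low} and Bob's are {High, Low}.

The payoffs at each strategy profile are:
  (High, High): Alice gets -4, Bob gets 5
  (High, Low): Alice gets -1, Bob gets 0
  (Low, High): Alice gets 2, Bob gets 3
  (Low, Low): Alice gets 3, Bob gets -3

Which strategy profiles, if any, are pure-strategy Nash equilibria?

(High, High): Alice prefers Low (2 > -4) — not an equilibrium.
(High, Low): Alice prefers Low (3 > -1); Bob prefers High (5 > 0) — not an equilibrium.
(Low, High): Alice gets 2 ≥ -4 from High, and Bob gets 3 ≥ -3 from Low — Nash equilibrium.
(Low, Low): Bob prefers High (3 > -3) — not an equilibrium.

(Low, High)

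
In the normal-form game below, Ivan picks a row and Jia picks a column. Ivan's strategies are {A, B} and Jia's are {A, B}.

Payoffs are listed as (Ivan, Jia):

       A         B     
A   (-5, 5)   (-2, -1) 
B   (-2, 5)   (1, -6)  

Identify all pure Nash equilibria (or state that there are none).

(A, A): Ivan prefers B (-2 > -5) — not an equilibrium.
(A, B): Ivan prefers B (1 > -2); Jia prefers A (5 > -1) — not an equilibrium.
(B, A): Ivan gets -2 ≥ -5 from A, and Jia gets 5 ≥ -6 from B — Nash equilibrium.
(B, B): Jia prefers A (5 > -6) — not an equilibrium.

(B, A)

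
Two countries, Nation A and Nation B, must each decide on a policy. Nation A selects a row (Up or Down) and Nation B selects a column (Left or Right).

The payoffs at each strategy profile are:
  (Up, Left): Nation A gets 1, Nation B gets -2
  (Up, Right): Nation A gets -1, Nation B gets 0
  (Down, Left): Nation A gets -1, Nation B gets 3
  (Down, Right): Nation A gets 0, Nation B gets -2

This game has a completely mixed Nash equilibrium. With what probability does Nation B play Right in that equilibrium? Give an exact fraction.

2/3

Let y be the probability that Nation B plays Left. In a completely mixed equilibrium, Nation A must be indifferent between Up and Down.
Nation A's expected payoff from Up is y − (1−y); from Down it is −y.
Setting these equal: 2y − 1 = −y, so y = 1/3.
Therefore Nation B plays Right with probability 1 − 1/3 = 2/3.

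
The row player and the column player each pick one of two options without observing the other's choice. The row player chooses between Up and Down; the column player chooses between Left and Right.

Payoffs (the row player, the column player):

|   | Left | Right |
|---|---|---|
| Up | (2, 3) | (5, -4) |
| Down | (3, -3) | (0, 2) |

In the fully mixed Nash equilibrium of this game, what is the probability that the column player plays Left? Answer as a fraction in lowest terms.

Let y be the probability that the column player plays Left. In a completely mixed equilibrium, the row player must be indifferent between Up and Down.
The row player's expected payoff from Up is 2y + 5(1−y); from Down it is 3y.
Setting these equal: −3y + 5 = 3y, so y = 5/6.

5/6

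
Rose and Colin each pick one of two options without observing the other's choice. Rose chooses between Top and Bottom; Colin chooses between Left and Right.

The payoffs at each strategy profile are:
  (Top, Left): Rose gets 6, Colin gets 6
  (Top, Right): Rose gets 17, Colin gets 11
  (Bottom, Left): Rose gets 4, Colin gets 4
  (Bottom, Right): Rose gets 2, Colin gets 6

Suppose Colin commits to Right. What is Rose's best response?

Top

Against Right, Rose earns 17 from Top and 2 from Bottom.
So Top is the best response.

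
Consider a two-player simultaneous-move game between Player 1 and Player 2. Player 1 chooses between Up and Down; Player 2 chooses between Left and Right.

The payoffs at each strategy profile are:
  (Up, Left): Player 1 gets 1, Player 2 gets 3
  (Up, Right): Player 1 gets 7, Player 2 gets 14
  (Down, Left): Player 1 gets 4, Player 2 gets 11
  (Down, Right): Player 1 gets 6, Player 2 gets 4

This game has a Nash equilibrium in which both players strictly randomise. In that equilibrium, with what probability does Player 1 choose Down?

11/18

Let r be the probability that Player 1 plays Up. In a completely mixed equilibrium, Player 2 must be indifferent between Left and Right.
Player 2's expected payoff from Left is 3r + 11(1−r); from Right it is 14r + 4(1−r).
Setting these equal: −8r + 11 = 10r + 4, so r = 7/18.
Therefore Player 1 plays Down with probability 1 − 7/18 = 11/18.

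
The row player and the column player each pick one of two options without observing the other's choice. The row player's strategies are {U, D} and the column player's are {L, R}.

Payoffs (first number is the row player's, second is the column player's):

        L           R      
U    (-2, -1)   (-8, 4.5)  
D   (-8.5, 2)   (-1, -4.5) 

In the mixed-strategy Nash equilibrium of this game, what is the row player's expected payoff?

First find q, the probability the column player plays L, from the row player's indifference between U and D: −2q − 8(1−q) = −8.5q − (1−q), giving q = 14/27.
Since the row player is indifferent in equilibrium, the row player's expected payoff equals the payoff from either row against (14/27, 13/27). Using U: −2(14/27) − 8(13/27) = -44/9.

-44/9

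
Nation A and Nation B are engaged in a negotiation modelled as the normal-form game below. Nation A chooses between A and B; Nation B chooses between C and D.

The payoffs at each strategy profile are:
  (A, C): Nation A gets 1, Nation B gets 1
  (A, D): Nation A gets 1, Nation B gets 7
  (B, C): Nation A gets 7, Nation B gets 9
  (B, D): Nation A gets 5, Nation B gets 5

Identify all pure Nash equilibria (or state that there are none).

(A, C): Nation A prefers B (7 > 1); Nation B prefers D (7 > 1) — not an equilibrium.
(A, D): Nation A prefers B (5 > 1) — not an equilibrium.
(B, C): Nation A gets 7 ≥ 1 from A, and Nation B gets 9 ≥ 5 from D — Nash equilibrium.
(B, D): Nation B prefers C (9 > 5) — not an equilibrium.

(B, C)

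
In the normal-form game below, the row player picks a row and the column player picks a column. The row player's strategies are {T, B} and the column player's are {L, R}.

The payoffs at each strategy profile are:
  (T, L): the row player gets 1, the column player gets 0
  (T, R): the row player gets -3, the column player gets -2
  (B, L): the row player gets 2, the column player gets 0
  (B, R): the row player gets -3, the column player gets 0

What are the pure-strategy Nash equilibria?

(B, L) and (B, R)

(T, L): the row player prefers B (2 > 1) — not an equilibrium.
(T, R): the column player prefers L (0 > -2) — not an equilibrium.
(B, L): the row player gets 2 ≥ 1 from T, and the column player gets 0 ≥ 0 from R — Nash equilibrium.
(B, R): the row player gets -3 ≥ -3 from T, and the column player gets 0 ≥ 0 from L — Nash equilibrium.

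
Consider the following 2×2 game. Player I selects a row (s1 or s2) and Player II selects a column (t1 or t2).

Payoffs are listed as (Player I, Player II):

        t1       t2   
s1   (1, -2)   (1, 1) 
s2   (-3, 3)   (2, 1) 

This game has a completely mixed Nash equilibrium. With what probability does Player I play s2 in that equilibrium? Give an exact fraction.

3/5

Let r be the probability that Player I plays s1. In a completely mixed equilibrium, Player II must be indifferent between t1 and t2.
Player II's expected payoff from t1 is −2r + 3(1−r); from t2 it is r + (1−r).
Setting these equal: −5r + 3 = 1, so r = 2/5.
Therefore Player I plays s2 with probability 1 − 2/5 = 3/5.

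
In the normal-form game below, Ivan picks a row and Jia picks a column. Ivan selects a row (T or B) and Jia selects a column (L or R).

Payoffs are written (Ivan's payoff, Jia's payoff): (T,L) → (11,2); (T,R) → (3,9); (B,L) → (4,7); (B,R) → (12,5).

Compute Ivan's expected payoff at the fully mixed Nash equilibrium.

15/2

First find y, the probability Jia plays L, from Ivan's indifference between T and B: 11y + 3(1−y) = 4y + 12(1−y), giving y = 9/16.
Since Ivan is indifferent in equilibrium, Ivan's expected payoff equals the payoff from either row against (9/16, 7/16). Using T: 11(9/16) + 3(7/16) = 15/2.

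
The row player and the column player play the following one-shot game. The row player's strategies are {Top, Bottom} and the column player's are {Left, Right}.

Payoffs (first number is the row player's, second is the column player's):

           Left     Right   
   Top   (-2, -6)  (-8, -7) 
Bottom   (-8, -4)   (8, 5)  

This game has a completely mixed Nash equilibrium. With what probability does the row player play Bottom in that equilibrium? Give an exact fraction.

Let x be the probability that the row player plays Top. In a completely mixed equilibrium, the column player must be indifferent between Left and Right.
The column player's expected payoff from Left is −6x − 4(1−x); from Right it is −7x + 5(1−x).
Setting these equal: −2x − 4 = −12x + 5, so x = 9/10.
Therefore the row player plays Bottom with probability 1 − 9/10 = 1/10.

1/10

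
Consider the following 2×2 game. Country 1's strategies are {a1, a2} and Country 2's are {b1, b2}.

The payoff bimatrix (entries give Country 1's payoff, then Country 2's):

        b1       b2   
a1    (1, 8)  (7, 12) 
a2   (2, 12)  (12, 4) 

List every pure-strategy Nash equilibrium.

(a2, b1)

(a1, b1): Country 1 prefers a2 (2 > 1); Country 2 prefers b2 (12 > 8) — not an equilibrium.
(a1, b2): Country 1 prefers a2 (12 > 7) — not an equilibrium.
(a2, b1): Country 1 gets 2 ≥ 1 from a1, and Country 2 gets 12 ≥ 4 from b2 — Nash equilibrium.
(a2, b2): Country 2 prefers b1 (12 > 4) — not an equilibrium.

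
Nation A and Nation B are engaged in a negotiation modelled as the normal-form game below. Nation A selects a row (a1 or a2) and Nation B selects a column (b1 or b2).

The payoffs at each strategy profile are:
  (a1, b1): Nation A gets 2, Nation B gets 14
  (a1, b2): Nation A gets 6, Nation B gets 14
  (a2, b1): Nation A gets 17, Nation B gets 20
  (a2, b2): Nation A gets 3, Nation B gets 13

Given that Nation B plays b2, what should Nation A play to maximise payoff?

a1

Against b2, Nation A earns 6 from a1 and 3 from a2.
So a1 is the best response.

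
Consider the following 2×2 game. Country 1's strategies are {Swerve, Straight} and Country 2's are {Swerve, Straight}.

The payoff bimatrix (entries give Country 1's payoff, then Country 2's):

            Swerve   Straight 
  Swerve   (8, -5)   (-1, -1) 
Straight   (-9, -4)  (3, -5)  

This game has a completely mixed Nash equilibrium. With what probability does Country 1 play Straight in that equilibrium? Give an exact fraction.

Let r be the probability that Country 1 plays Swerve. In a completely mixed equilibrium, Country 2 must be indifferent between Swerve and Straight.
Country 2's expected payoff from Swerve is −5r − 4(1−r); from Straight it is −r − 5(1−r).
Setting these equal: −r − 4 = 4r − 5, so r = 1/5.
Therefore Country 1 plays Straight with probability 1 − 1/5 = 4/5.

4/5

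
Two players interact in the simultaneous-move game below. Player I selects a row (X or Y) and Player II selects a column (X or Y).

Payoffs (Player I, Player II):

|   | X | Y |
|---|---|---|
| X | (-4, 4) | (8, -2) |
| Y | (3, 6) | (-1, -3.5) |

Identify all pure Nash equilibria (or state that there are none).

(Y, X)

(X, X): Player I prefers Y (3 > -4) — not an equilibrium.
(X, Y): Player II prefers X (4 > -2) — not an equilibrium.
(Y, X): Player I gets 3 ≥ -4 from X, and Player II gets 6 ≥ -3.5 from Y — Nash equilibrium.
(Y, Y): Player I prefers X (8 > -1); Player II prefers X (6 > -3.5) — not an equilibrium.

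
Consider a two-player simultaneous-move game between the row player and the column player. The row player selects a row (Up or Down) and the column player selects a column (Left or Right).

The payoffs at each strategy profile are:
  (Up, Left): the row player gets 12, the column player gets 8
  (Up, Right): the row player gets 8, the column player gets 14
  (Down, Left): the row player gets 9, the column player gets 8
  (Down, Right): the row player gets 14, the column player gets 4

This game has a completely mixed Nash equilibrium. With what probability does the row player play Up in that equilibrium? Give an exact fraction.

2/5

Let p be the probability that the row player plays Up. In a completely mixed equilibrium, the column player must be indifferent between Left and Right.
The column player's expected payoff from Left is 8p + 8(1−p); from Right it is 14p + 4(1−p).
Setting these equal: 8 = 10p + 4, so p = 2/5.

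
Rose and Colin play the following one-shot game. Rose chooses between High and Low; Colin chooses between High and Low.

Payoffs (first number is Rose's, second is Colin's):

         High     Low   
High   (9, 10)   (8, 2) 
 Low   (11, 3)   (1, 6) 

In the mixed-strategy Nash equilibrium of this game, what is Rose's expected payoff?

79/9

First find q, the probability Colin plays High, from Rose's indifference between High and Low: 9q + 8(1−q) = 11q + (1−q), giving q = 7/9.
Since Rose is indifferent in equilibrium, Rose's expected payoff equals the payoff from either row against (7/9, 2/9). Using High: 9(7/9) + 8(2/9) = 79/9.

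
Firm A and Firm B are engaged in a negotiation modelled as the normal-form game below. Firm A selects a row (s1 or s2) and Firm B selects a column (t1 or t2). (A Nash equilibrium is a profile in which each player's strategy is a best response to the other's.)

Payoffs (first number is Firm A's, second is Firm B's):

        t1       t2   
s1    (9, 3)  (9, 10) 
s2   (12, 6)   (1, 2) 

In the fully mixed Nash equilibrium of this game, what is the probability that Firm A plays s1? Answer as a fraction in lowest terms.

4/11

Let r be the probability that Firm A plays s1. In a completely mixed equilibrium, Firm B must be indifferent between t1 and t2.
Firm B's expected payoff from t1 is 3r + 6(1−r); from t2 it is 10r + 2(1−r).
Setting these equal: −3r + 6 = 8r + 2, so r = 4/11.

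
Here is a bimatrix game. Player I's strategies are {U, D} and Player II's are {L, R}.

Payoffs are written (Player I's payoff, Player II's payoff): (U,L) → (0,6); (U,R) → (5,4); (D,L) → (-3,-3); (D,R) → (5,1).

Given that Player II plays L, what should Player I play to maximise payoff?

U

Against L, Player I earns 0 from U and -3 from D.
So U is the best response.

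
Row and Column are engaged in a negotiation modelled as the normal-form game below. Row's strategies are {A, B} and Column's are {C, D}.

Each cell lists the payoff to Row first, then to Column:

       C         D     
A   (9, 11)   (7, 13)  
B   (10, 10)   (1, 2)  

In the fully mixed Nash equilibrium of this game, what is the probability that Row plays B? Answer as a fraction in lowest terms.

1/5

Let x be the probability that Row plays A. In a completely mixed equilibrium, Column must be indifferent between C and D.
Column's expected payoff from C is 11x + 10(1−x); from D it is 13x + 2(1−x).
Setting these equal: x + 10 = 11x + 2, so x = 4/5.
Therefore Row plays B with probability 1 − 4/5 = 1/5.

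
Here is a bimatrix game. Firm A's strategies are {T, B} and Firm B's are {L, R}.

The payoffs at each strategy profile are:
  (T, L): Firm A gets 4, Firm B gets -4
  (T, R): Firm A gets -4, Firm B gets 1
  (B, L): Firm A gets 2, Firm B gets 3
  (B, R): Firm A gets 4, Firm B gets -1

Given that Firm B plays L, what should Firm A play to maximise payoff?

T

Against L, Firm A earns 4 from T and 2 from B.
So T is the best response.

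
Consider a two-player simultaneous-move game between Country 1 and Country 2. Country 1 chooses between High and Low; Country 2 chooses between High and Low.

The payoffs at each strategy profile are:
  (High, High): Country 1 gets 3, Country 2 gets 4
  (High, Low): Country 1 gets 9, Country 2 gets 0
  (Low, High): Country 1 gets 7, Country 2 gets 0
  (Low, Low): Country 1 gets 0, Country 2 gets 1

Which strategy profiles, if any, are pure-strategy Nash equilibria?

(High, High): Country 1 prefers Low (7 > 3) — not an equilibrium.
(High, Low): Country 2 prefers High (4 > 0) — not an equilibrium.
(Low, High): Country 2 prefers Low (1 > 0) — not an equilibrium.
(Low, Low): Country 1 prefers High (9 > 0) — not an equilibrium.

none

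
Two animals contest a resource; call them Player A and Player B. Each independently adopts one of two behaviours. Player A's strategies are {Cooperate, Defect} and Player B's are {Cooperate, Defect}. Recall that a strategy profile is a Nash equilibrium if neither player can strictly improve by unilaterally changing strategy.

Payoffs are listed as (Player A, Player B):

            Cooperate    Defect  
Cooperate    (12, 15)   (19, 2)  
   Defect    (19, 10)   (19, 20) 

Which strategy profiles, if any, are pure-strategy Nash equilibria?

(Defect, Defect)

(Cooperate, Cooperate): Player A prefers Defect (19 > 12) — not an equilibrium.
(Cooperate, Defect): Player B prefers Cooperate (15 > 2) — not an equilibrium.
(Defect, Cooperate): Player B prefers Defect (20 > 10) — not an equilibrium.
(Defect, Defect): Player A gets 19 ≥ 19 from Cooperate, and Player B gets 20 ≥ 10 from Cooperate — Nash equilibrium.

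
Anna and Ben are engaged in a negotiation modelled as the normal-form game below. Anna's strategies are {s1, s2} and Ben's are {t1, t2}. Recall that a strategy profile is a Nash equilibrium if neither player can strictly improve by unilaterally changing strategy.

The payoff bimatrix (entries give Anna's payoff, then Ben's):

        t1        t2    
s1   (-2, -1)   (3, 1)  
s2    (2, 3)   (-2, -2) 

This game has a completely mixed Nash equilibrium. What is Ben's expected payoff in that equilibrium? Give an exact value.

First find x, the probability Anna plays s1, from Ben's indifference between t1 and t2: −x + 3(1−x) = x − 2(1−x), giving x = 5/7.
Since Ben is indifferent in equilibrium, Ben's expected payoff equals the payoff from either column against (5/7, 2/7). Using t1: −(5/7) + 3(2/7) = 1/7.

1/7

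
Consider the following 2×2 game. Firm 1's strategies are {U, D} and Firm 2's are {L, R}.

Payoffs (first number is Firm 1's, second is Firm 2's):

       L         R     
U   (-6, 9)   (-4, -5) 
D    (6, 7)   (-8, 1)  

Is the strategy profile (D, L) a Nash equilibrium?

Yes

At (D, L), Firm 1 earns 6; switching to U would give -6, so Firm 1 has no profitable deviation.
Firm 2 earns 7; switching to R would give 1, so Firm 2 has no profitable deviation.
Neither player can gain by a unilateral deviation, so this profile is a Nash equilibrium.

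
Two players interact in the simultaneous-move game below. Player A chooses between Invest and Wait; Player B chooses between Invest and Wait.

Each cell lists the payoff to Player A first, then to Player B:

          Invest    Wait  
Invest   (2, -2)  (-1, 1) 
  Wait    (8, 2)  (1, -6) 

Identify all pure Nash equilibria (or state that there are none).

(Wait, Invest)

(Invest, Invest): Player A prefers Wait (8 > 2); Player B prefers Wait (1 > -2) — not an equilibrium.
(Invest, Wait): Player A prefers Wait (1 > -1) — not an equilibrium.
(Wait, Invest): Player A gets 8 ≥ 2 from Invest, and Player B gets 2 ≥ -6 from Wait — Nash equilibrium.
(Wait, Wait): Player B prefers Invest (2 > -6) — not an equilibrium.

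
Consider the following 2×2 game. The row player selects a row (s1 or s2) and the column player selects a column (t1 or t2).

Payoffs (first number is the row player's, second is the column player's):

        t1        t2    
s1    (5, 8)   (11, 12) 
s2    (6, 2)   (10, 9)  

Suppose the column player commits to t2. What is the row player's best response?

s1

Against t2, the row player earns 11 from s1 and 10 from s2.
So s1 is the best response.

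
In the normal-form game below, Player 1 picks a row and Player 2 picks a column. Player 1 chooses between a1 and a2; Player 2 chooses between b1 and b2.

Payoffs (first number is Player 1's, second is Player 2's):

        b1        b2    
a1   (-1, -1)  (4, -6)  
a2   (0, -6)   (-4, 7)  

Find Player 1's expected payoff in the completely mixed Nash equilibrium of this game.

-4/9

First find q, the probability Player 2 plays b1, from Player 1's indifference between a1 and a2: −q + 4(1−q) = −4(1−q), giving q = 8/9.
Since Player 1 is indifferent in equilibrium, Player 1's expected payoff equals the payoff from either row against (8/9, 1/9). Using a1: −(8/9) + 4(1/9) = -4/9.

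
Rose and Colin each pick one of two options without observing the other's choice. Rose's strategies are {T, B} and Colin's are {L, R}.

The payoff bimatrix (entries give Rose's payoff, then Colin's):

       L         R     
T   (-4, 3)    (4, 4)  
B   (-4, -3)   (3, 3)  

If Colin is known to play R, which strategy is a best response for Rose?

Against R, Rose earns 4 from T and 3 from B.
So T is the best response.

T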